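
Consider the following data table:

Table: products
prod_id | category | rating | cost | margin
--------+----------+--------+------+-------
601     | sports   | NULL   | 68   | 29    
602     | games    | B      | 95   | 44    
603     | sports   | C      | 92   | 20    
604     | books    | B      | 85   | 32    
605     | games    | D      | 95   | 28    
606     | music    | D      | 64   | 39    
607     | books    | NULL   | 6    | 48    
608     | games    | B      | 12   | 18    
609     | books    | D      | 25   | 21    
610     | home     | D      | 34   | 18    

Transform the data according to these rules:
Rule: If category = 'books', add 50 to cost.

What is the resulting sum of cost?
726

Step 1: Count records where category = 'books': 3
Step 2: Total bonus added: 3 × 50 = 150
Step 3: Original sum of cost: 576
Step 4: Final sum = 576 + 150 = 726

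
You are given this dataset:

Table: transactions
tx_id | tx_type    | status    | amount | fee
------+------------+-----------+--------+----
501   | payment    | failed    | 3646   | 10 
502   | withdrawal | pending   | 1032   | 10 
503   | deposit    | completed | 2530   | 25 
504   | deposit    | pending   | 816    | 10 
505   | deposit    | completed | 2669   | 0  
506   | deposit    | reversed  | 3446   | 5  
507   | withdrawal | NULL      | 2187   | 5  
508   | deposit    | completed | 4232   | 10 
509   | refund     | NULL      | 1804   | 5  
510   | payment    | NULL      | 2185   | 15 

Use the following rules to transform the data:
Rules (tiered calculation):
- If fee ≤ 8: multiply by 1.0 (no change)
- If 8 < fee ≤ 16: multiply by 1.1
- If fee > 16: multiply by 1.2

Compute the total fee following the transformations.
105.5

Step 1: Tier 1 (fee ≤ 8): 4 records, sum = 15 × 1.0 = 15.0
Step 2: Tier 2 (8 < fee ≤ 16): 5 records, sum = 55 × 1.1 = 60.5
Step 3: Tier 3 (fee > 16): 1 records, sum = 25 × 1.2 = 30.0
Step 4: Final sum = 15.0 + 60.5 + 30.0 = 105.5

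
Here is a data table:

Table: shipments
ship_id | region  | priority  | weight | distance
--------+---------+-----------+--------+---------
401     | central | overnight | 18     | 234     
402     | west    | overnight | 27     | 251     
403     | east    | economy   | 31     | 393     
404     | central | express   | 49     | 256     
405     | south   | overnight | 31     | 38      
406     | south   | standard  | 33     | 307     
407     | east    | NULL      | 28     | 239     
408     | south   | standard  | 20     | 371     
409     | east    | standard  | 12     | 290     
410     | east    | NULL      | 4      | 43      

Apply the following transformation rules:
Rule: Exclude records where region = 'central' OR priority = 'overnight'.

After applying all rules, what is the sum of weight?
128

Step 1: Find records where region = 'central' OR priority = 'overnight'
Step 2: 4 records match, summing to 125
Step 3: Original sum: 253
Step 4: Remaining sum = 253 - 125 = 128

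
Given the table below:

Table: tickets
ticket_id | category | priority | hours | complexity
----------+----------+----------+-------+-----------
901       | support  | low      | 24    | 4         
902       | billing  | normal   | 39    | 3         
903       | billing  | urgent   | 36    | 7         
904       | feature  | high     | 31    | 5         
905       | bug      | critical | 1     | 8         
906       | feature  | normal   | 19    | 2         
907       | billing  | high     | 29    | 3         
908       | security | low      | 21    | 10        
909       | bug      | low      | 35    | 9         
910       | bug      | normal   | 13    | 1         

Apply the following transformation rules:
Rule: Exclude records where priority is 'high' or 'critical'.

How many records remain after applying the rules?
7

Step 1: Count records to exclude
  - 2 (high) + 1 (critical) = 3 records
Step 2: Total records: 10
Step 3: Remaining = 10 - 3 = 7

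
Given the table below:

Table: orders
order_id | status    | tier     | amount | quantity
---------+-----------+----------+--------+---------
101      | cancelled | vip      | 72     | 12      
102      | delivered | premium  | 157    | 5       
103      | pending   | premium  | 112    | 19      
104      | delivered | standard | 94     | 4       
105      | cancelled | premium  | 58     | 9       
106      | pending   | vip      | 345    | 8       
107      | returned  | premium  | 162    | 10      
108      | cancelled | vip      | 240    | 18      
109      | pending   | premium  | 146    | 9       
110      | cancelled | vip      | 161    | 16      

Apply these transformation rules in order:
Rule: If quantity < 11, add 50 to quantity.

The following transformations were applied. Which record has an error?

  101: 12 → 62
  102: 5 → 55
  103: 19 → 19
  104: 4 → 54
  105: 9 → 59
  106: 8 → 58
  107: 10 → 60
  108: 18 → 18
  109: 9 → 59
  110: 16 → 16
Record 101 has an error. The correct transformed value should be 12, not 62.

Step 1: Check each record against the rule
Step 2: Record 101 has quantity = 12
Step 3: Since 12 >= 11, the bonus should not have been applied
Step 4: Correct value = 12, but claimed value = 62
Conclusion: Record 101 has the error.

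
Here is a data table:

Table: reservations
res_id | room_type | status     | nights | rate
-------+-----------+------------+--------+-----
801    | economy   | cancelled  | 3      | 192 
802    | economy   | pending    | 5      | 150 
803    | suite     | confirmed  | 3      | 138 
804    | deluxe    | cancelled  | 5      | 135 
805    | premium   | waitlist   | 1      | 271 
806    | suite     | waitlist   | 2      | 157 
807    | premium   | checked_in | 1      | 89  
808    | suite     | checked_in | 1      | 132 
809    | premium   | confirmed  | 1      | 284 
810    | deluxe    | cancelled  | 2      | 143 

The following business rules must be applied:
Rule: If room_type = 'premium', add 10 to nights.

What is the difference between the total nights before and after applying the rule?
30

Step 1: Original sum of nights = 24
Step 2: 3 records have room_type = 'premium'
Step 3: Each affected record changes by 10
Step 4: Total change = 3 × 10 = 30
Step 5: New sum = 24 + 30 = 54
Step 6: Difference = |54 - 24| = 30
        (Sum increased by 30)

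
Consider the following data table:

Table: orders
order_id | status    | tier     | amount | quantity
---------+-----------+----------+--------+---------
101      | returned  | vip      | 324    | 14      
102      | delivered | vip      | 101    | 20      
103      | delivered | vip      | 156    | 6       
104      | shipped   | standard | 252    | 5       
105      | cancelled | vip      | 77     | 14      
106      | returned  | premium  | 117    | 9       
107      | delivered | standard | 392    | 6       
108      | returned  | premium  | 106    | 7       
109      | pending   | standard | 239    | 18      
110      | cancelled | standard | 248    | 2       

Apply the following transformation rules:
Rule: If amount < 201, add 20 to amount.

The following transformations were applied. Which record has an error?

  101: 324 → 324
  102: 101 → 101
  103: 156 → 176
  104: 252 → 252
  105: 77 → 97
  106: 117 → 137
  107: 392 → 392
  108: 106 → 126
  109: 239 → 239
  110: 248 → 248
Record 102 has an error. The correct transformed value should be 121, not 101.

Step 1: Check each record against the rule
Step 2: Record 102 has amount = 101
Step 3: Since 101 < 201, the bonus should have been applied
Step 4: Correct value = 121, but claimed value = 101
Conclusion: Record 102 has the error.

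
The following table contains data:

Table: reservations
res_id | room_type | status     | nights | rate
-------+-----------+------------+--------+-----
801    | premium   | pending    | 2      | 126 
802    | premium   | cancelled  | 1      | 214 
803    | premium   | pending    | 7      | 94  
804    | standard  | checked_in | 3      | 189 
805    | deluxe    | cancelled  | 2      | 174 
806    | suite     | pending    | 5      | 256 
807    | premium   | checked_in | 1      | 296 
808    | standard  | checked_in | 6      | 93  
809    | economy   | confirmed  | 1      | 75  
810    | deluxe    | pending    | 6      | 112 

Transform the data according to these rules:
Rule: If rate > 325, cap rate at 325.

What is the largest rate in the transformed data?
296

Step 1: Original maximum rate = 296
Step 2: Check cap of 325 against maximum
Step 3: No records exceed the cap (max 296 <= cap 325), so no capping applies
Step 4: Maximum after transformation = 296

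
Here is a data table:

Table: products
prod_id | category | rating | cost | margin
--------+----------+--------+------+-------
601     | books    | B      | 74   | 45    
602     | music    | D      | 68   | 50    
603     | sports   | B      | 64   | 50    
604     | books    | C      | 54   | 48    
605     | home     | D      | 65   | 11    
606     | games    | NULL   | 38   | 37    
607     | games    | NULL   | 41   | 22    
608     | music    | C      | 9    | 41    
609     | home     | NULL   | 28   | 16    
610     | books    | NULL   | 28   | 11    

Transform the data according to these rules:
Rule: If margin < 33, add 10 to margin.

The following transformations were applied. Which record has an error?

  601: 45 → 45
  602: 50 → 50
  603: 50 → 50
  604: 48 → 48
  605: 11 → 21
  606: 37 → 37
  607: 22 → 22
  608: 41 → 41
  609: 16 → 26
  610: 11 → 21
Record 607 has an error. The correct transformed value should be 32, not 22.

Step 1: Check each record against the rule
Step 2: Record 607 has margin = 22
Step 3: Since 22 < 33, the bonus should have been applied
Step 4: Correct value = 32, but claimed value = 22
Conclusion: Record 607 has the error.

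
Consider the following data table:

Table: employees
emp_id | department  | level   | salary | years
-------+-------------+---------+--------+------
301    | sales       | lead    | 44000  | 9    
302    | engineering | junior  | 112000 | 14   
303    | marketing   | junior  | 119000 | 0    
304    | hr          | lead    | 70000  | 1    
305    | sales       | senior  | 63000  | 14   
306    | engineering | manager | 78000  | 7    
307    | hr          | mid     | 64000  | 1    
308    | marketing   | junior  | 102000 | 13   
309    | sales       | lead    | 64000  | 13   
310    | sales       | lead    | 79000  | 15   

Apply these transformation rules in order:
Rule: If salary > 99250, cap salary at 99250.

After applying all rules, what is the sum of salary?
759750

Step 1: 3 records have salary > 99250
Step 2: These records originally summed to 333000
Step 3: After capping: 3 × 99250 = 297750
Step 4: Unaffected records sum: 462000
Step 5: Final sum = 297750 + 462000 = 759750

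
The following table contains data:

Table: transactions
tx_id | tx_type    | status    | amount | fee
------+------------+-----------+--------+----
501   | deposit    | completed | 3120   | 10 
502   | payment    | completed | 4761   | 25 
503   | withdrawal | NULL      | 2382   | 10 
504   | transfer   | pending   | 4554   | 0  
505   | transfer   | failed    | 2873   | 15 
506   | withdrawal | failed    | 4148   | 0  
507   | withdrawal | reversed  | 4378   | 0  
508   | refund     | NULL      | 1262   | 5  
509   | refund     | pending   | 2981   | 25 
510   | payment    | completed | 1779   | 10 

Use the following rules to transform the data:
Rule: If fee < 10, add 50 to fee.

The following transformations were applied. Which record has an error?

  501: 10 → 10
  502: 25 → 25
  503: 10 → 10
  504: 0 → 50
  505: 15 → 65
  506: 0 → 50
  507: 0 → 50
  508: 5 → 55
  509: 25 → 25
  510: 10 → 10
Record 505 has an error. The correct transformed value should be 15, not 65.

Step 1: Check each record against the rule
Step 2: Record 505 has fee = 15
Step 3: Since 15 >= 10, the bonus should not have been applied
Step 4: Correct value = 15, but claimed value = 65
Conclusion: Record 505 has the error.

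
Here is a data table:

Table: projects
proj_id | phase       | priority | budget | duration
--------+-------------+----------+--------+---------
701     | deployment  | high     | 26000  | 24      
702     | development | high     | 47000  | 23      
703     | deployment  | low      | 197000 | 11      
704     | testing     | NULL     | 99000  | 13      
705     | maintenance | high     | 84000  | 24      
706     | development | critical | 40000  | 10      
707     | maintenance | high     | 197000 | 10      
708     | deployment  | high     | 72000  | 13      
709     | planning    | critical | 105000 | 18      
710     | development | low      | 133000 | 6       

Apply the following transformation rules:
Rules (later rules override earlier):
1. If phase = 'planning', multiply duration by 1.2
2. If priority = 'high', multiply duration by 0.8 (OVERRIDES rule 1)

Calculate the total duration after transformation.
136.8

Step 1: Rule 2 takes priority for records with priority = 'high'
  - 5 records: 94 × 0.8 = 75.2
Step 2: Rule 1 applies to remaining records with phase = 'planning'
  - 1 records: 18 × 1.2 = 21.6
Step 3: Other records unchanged: 40
Step 4: Final sum = 75.2 + 21.6 + 40 = 136.8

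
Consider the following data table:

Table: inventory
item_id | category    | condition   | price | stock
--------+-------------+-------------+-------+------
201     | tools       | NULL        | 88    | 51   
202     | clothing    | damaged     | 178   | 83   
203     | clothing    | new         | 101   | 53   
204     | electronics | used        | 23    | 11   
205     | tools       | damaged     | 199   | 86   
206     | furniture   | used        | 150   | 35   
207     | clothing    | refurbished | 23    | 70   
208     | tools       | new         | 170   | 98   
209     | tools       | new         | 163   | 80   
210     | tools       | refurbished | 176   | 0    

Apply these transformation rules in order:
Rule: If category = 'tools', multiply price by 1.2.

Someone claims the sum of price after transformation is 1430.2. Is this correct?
Yes, the result is correct.

Step 1: Calculate the correct sum after transformation
Step 2: Apply multiplier 1.2 to records where category = 'tools'
Step 3: Correct result = 1430.2
Step 4: Claimed result = 1430.2
Step 5: 1430.2 = 1430.2 ✓
Conclusion: The claimed result is correct.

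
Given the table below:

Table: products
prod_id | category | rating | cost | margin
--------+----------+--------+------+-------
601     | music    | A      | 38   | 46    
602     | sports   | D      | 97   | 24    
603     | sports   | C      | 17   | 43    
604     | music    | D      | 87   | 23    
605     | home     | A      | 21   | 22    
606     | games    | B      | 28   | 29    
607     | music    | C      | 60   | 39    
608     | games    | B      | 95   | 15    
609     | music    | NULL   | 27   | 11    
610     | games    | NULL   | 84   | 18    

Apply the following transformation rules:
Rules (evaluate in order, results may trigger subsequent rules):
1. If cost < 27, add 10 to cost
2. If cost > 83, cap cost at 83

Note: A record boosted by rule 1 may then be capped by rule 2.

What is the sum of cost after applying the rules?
543

Step 1: Apply rule 1 to records with cost < 27
  - 2 records get bonus of 10
  - Of these, 0 records then exceed 83 and get capped
Step 2: Apply rule 2 to records with cost > 83
  - 4 records (original) are capped
Step 3: Calculate final sum = 543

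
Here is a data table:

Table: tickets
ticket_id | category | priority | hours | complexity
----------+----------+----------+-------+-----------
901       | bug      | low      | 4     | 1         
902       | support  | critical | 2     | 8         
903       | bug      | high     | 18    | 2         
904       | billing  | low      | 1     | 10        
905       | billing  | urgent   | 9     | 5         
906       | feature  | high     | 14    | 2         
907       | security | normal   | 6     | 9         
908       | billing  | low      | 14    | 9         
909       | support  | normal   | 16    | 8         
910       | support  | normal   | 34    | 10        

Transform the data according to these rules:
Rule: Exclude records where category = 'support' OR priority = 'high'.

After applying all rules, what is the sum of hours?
34

Step 1: Find records where category = 'support' OR priority = 'high'
Step 2: 5 records match, summing to 84
Step 3: Original sum: 118
Step 4: Remaining sum = 118 - 84 = 34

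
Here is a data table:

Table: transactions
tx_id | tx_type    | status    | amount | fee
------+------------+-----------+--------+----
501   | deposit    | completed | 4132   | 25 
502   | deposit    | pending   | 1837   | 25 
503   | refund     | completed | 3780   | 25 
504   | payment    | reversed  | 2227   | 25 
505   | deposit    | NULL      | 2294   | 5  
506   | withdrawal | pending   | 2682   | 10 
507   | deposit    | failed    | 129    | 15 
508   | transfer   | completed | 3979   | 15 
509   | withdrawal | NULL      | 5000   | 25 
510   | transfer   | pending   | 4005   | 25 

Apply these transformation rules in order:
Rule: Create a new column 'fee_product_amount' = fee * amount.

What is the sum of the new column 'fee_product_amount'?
624435

Step 1: For each record, compute fee * amount
Example calculations:
  25 * 4132 = 103300
  25 * 1837 = 45925
  25 * 3780 = 94500
  ...
Step 2: Sum all derived values
Step 3: Total = 624435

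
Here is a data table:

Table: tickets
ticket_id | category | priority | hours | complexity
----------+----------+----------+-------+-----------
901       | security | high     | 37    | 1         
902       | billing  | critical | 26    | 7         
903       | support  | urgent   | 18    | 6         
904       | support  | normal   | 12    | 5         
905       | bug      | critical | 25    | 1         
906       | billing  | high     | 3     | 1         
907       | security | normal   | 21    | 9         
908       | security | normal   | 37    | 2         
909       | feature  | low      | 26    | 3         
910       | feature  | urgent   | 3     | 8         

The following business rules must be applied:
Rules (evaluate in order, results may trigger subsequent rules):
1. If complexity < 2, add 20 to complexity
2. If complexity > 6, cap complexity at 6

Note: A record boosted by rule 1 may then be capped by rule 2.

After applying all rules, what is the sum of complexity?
52

Step 1: Apply rule 1 to records with complexity < 2
  - 3 records get bonus of 20
  - Of these, 3 records then exceed 6 and get capped
Step 2: Apply rule 2 to records with complexity > 6
  - 3 records (original) are capped
Step 3: Calculate final sum = 52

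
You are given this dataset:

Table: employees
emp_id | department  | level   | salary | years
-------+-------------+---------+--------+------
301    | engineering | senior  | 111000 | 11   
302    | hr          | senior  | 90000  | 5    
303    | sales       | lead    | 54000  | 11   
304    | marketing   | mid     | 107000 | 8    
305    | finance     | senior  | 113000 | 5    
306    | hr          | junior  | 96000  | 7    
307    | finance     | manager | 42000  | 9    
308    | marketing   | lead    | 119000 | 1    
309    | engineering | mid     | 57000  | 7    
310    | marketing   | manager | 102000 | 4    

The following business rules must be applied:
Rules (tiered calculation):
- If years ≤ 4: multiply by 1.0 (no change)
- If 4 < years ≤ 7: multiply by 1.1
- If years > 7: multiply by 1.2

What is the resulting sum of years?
78.2

Step 1: Tier 1 (years ≤ 4): 2 records, sum = 5 × 1.0 = 5.0
Step 2: Tier 2 (4 < years ≤ 7): 4 records, sum = 24 × 1.1 = 26.4
Step 3: Tier 3 (years > 7): 4 records, sum = 39 × 1.2 = 46.8
Step 4: Final sum = 5.0 + 26.4 + 46.8 = 78.2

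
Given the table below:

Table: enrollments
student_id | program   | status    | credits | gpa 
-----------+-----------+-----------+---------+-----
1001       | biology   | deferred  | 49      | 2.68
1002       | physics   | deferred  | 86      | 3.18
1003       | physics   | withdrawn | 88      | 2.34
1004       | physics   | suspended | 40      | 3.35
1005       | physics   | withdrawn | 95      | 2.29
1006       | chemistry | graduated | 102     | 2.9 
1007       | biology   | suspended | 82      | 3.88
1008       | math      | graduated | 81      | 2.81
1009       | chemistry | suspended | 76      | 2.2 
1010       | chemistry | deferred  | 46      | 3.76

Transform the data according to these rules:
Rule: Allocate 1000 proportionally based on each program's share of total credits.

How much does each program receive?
biology: 175.84, chemistry: 300.67, math: 108.72, physics: 414.77

Step 1: Calculate total credits = 745
Step 2: Calculate each program's proportion:
  biology: 131/745 = 17.58% → 175.84
  chemistry: 224/745 = 30.07% → 300.67
  math: 81/745 = 10.87% → 108.72
  physics: 309/745 = 41.48% → 414.77
Step 3: Verify: sum of allocations ≈ 1000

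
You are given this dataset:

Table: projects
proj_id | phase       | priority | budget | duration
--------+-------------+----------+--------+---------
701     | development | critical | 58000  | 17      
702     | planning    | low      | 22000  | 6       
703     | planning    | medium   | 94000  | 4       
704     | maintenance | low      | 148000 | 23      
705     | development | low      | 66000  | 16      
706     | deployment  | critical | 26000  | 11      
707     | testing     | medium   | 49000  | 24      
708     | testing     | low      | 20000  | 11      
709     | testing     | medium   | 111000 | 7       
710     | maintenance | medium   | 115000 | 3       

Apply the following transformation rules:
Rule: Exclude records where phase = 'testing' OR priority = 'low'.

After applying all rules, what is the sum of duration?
35

Step 1: Find records where phase = 'testing' OR priority = 'low'
Step 2: 6 records match, summing to 87
Step 3: Original sum: 122
Step 4: Remaining sum = 122 - 87 = 35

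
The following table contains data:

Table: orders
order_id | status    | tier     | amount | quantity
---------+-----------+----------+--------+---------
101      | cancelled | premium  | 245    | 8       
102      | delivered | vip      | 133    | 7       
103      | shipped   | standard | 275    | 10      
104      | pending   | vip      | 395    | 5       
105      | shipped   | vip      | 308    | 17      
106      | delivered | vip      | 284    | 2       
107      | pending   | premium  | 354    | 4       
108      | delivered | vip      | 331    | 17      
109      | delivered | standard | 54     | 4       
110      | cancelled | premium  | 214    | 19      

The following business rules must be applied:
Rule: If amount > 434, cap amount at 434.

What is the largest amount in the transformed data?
395

Step 1: Original maximum amount = 395
Step 2: Check cap of 434 against maximum
Step 3: No records exceed the cap (max 395 <= cap 434), so no capping applies
Step 4: Maximum after transformation = 395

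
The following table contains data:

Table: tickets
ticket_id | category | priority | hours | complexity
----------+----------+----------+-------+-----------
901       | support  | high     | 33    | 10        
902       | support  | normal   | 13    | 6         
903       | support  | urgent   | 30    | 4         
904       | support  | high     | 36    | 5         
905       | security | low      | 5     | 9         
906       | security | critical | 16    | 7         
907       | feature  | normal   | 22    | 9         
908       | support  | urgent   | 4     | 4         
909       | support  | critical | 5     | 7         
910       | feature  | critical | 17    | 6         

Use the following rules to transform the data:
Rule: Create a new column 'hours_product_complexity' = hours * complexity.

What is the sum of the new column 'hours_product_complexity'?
1216

Step 1: For each record, compute hours * complexity
Example calculations:
  33 * 10 = 330
  13 * 6 = 78
  30 * 4 = 120
  ...
Step 2: Sum all derived values
Step 3: Total = 1216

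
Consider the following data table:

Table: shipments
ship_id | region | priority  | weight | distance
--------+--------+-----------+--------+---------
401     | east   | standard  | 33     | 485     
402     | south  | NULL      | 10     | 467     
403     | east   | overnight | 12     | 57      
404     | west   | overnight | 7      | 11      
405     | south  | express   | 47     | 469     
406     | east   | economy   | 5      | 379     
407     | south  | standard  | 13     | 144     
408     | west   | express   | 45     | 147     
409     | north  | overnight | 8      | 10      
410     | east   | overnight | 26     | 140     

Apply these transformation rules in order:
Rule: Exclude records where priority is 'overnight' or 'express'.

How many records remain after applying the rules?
4

Step 1: Count records to exclude
  - 4 (overnight) + 2 (express) = 6 records
Step 2: Total records: 10
Step 3: Remaining = 10 - 6 = 4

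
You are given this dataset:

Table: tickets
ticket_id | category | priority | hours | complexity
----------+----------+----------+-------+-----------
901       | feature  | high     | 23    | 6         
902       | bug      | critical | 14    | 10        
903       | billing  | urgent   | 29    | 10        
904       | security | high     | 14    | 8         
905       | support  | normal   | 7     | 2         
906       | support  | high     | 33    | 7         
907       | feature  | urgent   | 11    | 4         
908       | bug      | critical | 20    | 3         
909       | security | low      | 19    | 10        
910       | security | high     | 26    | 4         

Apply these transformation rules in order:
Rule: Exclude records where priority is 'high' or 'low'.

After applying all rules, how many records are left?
5

Step 1: Count records to exclude
  - 4 (high) + 1 (low) = 5 records
Step 2: Total records: 10
Step 3: Remaining = 10 - 5 = 5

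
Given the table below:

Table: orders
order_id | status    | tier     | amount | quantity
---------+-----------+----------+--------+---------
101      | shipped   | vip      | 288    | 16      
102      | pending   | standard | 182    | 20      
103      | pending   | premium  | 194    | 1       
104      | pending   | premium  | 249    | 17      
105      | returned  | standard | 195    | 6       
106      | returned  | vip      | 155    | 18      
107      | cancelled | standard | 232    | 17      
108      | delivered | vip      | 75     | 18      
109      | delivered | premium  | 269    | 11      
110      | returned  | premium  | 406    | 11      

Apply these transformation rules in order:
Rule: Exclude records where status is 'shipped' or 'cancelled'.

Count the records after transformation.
8

Step 1: Count records to exclude
  - 1 (shipped) + 1 (cancelled) = 2 records
Step 2: Total records: 10
Step 3: Remaining = 10 - 2 = 8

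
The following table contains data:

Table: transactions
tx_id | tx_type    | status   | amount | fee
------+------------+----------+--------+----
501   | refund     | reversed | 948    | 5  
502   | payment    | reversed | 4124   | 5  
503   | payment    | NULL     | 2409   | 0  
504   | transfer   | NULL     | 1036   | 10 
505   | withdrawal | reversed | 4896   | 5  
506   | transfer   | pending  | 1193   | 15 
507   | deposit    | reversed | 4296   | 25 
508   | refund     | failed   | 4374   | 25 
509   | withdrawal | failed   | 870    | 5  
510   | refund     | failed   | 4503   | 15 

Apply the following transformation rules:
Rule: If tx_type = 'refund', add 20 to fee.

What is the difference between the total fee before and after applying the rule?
60

Step 1: Original sum of fee = 110
Step 2: 3 records have tx_type = 'refund'
Step 3: Each affected record changes by 20
Step 4: Total change = 3 × 20 = 60
Step 5: New sum = 110 + 60 = 170
Step 6: Difference = |170 - 110| = 60
        (Sum increased by 60)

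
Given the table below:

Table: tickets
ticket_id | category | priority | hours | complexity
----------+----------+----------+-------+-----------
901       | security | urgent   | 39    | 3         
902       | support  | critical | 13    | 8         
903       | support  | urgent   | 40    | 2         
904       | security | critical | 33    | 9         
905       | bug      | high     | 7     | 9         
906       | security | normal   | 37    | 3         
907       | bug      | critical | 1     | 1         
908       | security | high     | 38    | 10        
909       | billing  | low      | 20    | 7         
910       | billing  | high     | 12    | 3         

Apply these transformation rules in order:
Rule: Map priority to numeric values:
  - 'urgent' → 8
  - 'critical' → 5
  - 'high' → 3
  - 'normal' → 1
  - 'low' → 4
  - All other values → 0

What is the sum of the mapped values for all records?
45

Step 1: Apply mapping to each record
Step 2: Count by status:
  'urgent': 2 records × 8 = 16
  'critical': 3 records × 5 = 15
  'high': 3 records × 3 = 9
  'normal': 1 records × 1 = 1
  'low': 1 records × 4 = 4
Step 3: Sum all mapped values = 45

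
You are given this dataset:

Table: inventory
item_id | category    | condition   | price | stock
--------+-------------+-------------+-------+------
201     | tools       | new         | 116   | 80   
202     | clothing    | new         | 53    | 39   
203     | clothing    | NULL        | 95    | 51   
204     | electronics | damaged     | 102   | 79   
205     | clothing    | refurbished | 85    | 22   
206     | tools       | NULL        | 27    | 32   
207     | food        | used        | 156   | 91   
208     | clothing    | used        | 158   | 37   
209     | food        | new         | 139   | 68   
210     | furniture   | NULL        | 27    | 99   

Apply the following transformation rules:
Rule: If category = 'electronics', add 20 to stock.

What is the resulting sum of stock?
618

Step 1: Count records where category = 'electronics': 1
Step 2: Total bonus added: 1 × 20 = 20
Step 3: Original sum of stock: 598
Step 4: Final sum = 598 + 20 = 618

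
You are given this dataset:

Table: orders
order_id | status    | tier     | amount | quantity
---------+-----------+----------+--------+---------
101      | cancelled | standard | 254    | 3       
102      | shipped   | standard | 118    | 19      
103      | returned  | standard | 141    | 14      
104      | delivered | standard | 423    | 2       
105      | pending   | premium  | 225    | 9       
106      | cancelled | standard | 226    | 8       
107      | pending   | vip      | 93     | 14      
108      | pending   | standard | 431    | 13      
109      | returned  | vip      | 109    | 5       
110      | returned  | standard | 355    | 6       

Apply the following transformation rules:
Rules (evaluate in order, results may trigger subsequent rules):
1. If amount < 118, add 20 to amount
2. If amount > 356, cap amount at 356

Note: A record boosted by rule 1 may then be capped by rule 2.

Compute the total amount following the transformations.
2273

Step 1: Apply rule 1 to records with amount < 118
  - 2 records get bonus of 20
  - Of these, 0 records then exceed 356 and get capped
Step 2: Apply rule 2 to records with amount > 356
  - 2 records (original) are capped
Step 3: Calculate final sum = 2273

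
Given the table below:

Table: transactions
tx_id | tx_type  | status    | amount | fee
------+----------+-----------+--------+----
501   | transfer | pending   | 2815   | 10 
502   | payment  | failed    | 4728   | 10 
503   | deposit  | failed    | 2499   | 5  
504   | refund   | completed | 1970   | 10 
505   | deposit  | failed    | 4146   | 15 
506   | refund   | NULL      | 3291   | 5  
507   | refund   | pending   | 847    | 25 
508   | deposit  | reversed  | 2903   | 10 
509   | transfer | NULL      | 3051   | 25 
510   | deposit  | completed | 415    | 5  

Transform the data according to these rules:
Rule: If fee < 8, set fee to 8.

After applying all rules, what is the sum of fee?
129

Step 1: 3 records have fee < 8
Step 2: These records originally summed to 15
Step 3: After setting to minimum: 3 × 8 = 24
Step 4: Unaffected records sum: 105
Step 5: Final sum = 24 + 105 = 129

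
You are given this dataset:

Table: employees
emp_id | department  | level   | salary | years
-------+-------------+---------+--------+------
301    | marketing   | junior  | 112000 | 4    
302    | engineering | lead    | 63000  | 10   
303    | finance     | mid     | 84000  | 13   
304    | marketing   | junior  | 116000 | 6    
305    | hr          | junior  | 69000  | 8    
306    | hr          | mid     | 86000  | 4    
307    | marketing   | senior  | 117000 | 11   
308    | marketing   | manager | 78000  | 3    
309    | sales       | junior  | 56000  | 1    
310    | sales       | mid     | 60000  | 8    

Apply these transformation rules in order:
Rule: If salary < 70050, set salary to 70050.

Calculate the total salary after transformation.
873200

Step 1: 4 records have salary < 70050
Step 2: These records originally summed to 248000
Step 3: After setting to minimum: 4 × 70050 = 280200
Step 4: Unaffected records sum: 593000
Step 5: Final sum = 280200 + 593000 = 873200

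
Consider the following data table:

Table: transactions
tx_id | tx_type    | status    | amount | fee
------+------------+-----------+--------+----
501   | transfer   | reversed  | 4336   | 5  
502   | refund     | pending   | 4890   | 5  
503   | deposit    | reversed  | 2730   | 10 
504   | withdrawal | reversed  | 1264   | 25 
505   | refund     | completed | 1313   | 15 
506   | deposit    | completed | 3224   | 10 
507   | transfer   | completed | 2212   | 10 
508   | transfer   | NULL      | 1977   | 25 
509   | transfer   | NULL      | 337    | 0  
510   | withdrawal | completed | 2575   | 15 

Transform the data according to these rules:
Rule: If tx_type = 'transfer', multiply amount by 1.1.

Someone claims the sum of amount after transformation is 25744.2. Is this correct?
Yes, the result is correct.

Step 1: Calculate the correct sum after transformation
Step 2: Apply multiplier 1.1 to records where tx_type = 'transfer'
Step 3: Correct result = 25744.2
Step 4: Claimed result = 25744.2
Step 5: 25744.2 = 25744.2 ✓
Conclusion: The claimed result is correct.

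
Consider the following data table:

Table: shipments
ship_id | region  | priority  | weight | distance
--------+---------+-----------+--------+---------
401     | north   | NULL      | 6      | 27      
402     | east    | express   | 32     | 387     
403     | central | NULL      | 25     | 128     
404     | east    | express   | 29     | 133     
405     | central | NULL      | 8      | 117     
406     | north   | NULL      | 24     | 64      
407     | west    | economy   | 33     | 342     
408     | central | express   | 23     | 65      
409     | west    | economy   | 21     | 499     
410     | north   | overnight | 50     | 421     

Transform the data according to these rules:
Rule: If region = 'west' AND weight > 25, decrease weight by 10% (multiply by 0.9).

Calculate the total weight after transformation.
247.7

Step 1: Find records where region = 'west' AND weight > 25
Step 2: 1 records match, summing to 33
Step 3: After multiplier: 33 × 0.9 = 29.7
Step 4: Unaffected records sum: 218
Step 5: Final sum = 29.7 + 218 = 247.7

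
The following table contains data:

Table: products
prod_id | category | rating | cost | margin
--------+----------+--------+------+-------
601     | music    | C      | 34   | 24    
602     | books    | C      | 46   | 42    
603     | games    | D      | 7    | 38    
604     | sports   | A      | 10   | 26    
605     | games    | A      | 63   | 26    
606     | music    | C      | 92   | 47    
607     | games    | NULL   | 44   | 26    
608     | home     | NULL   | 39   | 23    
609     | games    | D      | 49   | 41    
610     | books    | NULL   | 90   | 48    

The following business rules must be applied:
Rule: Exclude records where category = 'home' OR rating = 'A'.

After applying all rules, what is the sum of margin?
266

Step 1: Find records where category = 'home' OR rating = 'A'
Step 2: 3 records match, summing to 75
Step 3: Original sum: 341
Step 4: Remaining sum = 341 - 75 = 266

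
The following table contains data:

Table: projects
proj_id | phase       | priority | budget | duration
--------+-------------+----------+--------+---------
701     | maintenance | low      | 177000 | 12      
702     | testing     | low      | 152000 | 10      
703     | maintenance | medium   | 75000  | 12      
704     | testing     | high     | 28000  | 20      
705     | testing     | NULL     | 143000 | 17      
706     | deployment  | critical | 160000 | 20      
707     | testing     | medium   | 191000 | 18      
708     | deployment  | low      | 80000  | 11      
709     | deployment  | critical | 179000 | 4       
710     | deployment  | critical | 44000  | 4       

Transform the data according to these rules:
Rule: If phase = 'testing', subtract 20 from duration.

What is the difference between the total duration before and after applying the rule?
80

Step 1: Original sum of duration = 128
Step 2: 4 records have phase = 'testing'
Step 3: Each affected record changes by -20
Step 4: Total change = 4 × -20 = -80
Step 5: New sum = 128 + -80 = 48
Step 6: Difference = |48 - 128| = 80
        (Sum decreased by 80)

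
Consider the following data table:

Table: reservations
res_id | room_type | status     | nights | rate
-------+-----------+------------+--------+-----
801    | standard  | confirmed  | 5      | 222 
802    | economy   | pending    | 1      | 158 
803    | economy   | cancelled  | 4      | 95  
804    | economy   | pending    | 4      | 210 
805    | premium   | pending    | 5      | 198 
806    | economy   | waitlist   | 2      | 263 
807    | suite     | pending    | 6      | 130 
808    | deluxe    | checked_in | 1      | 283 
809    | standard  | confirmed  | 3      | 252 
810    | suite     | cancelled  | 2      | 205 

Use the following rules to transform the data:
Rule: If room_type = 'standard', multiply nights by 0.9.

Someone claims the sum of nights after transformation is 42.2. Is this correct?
No, the correct result is 32.2.

Step 1: Calculate the correct sum after transformation
Step 2: Apply multiplier 0.9 to records where room_type = 'standard'
Step 3: Correct result = 32.2
Step 4: Claimed result = 42.2
Step 5: 32.2 ≠ 42.2
Conclusion: The claimed result is incorrect. The correct answer is 32.2.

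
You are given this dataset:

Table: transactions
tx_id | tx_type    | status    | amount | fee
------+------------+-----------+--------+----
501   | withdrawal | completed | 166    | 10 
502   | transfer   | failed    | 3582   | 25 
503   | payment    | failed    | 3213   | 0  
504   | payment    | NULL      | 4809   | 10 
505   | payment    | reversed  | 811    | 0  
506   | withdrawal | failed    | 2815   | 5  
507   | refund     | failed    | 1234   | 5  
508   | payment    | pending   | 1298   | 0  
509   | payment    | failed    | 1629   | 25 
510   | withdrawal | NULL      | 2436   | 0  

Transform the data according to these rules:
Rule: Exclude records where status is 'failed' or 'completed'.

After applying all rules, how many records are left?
4

Step 1: Count records to exclude
  - 5 (failed) + 1 (completed) = 6 records
Step 2: Total records: 10
Step 3: Remaining = 10 - 6 = 4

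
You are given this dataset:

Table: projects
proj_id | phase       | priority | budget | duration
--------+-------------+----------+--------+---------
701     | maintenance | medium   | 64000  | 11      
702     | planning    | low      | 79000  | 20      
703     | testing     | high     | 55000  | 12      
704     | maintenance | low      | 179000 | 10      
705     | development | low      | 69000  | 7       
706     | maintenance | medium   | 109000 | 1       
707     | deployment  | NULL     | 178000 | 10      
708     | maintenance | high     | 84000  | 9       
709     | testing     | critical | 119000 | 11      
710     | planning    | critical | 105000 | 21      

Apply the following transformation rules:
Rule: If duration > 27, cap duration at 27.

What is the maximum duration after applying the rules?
21

Step 1: Original maximum duration = 21
Step 2: Check cap of 27 against maximum
Step 3: No records exceed the cap (max 21 <= cap 27), so no capping applies
Step 4: Maximum after transformation = 21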